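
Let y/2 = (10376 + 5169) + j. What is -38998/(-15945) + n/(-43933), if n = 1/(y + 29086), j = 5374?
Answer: 121514027763871/49683090746940 ≈ 2.4458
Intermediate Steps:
y = 41838 (y = 2*((10376 + 5169) + 5374) = 2*(15545 + 5374) = 2*20919 = 41838)
n = 1/70924 (n = 1/(41838 + 29086) = 1/70924 ≈ 1.4100e-5)
-38998/(-15945) + n/(-43933) = -38998/(-15945) + (1/70924)/(-43933) = -38998*(-1/15945) + (1/70924)*(-1/43933) = 38998/15945 - 1/3115904092 = 121514027763871/49683090746940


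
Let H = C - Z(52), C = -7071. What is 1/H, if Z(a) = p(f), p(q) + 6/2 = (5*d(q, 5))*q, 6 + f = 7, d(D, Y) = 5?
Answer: -1/7093 ≈ -0.00014098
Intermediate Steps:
f = 1 (f = -6 + 7 = 1)
p(q) = -3 + 25*q (p(q) = -3 + (5*5)*q = -3 + 25*q)
Z(a) = 22 (Z(a) = -3 + 25*1 = -3 + 25 = 22)
H = -7093 (H = -7071 - 1*22 = -7071 - 22 = -7093)
1/H = 1/(-7093) = -1/7093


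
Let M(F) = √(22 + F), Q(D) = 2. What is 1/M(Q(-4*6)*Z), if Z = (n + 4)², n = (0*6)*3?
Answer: √6/18 ≈ 0.13608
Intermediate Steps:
n = 0 (n = 0*3 = 0)
Z = 16 (Z = (0 + 4)² = 4² = 16)
1/M(Q(-4*6)*Z) = 1/(√(22 + 2*16)) = 1/(√(22 + 32)) = 1/(√54) = 1/(3*√6) = √6/18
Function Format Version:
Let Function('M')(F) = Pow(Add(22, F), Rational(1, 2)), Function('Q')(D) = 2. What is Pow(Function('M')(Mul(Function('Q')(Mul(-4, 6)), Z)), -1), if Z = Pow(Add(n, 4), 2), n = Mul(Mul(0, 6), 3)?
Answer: Mul(Rational(1, 18), Pow(6, Rational(1, 2))) ≈ 0.13608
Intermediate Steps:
n = 0 (n = Mul(0, 3) = 0)
Z = 16 (Z = Pow(Add(0, 4), 2) = Pow(4, 2) = 16)
Pow(Function('M')(Mul(Function('Q')(Mul(-4, 6)), Z)), -1) = Pow(Pow(Add(22, Mul(2, 16)), Rational(1, 2)), -1) = Pow(Pow(Add(22, 32), Rational(1, 2)), -1) = Pow(Pow(54, Rational(1, 2)), -1) = Pow(Mul(3, Pow(6, Rational(1, 2))), -1) = Mul(Rational(1, 18), Pow(6, Rational(1, 2)))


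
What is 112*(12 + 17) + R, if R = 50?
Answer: 3298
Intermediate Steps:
112*(12 + 17) + R = 112*(12 + 17) + 50 = 112*29 + 50 = 3248 + 50 = 3298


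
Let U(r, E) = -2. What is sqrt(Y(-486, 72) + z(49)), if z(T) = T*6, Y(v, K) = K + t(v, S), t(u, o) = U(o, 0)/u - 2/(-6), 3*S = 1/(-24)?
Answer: 2*sqrt(66765)/27 ≈ 19.140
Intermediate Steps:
S = -1/72 (S = (1/3)/(-24) = (1/3)*(-1/24) = -1/72 ≈ -0.013889)
t(u, o) = 1/3 - 2/u (t(u, o) = -2/u - 2/(-6) = -2/u - 2*(-1/6) = -2/u + 1/3 = 1/3 - 2/u)
Y(v, K) = K + (-6 + v)/(3*v)
z(T) = 6*T
sqrt(Y(-486, 72) + z(49)) = sqrt((1/3 + 72 - 2/(-486)) + 6*49) = sqrt((1/3 + 72 - 2*(-1/486)) + 294) = sqrt((1/3 + 72 + 1/243) + 294) = sqrt(17578/243 + 294) = sqrt(89020/243) = 2*sqrt(66765)/27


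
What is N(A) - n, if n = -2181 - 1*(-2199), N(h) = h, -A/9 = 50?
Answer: -468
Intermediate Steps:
A = -450 (A = -9*50 = -450)
n = 18 (n = -2181 + 2199 = 18)
N(A) - n = -450 - 1*18 = -450 - 18 = -468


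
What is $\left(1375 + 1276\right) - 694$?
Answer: $1957$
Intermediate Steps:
$\left(1375 + 1276\right) - 694 = 2651 - 694 = 1957$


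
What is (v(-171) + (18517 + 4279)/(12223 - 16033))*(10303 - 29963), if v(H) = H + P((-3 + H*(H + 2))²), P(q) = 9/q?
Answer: 30747760813025561/8836859136 ≈ 3.4795e+6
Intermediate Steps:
v(H) = H + 9/(-3 + H*(2 + H))² (v(H) = H + 9/((-3 + H*(H + 2))²) = H + 9/((-3 + H*(2 + H))²) = H + 9/(-3 + H*(2 + H))²)
(v(-171) + (18517 + 4279)/(12223 - 16033))*(10303 - 29963) = ((-171 + 9/(-3 + (-171)² + 2*(-171))²) + (18517 + 4279)/(12223 - 16033))*(10303 - 29963) = ((-171 + 9/(-3 + 29241 - 342)²) + 22796/(-3810))*(-19660) = ((-171 + 9/28896²) + 22796*(-1/3810))*(-19660) = ((-171 + 9*(1/834978816)) - 11398/1905)*(-19660) = ((-171 + 1/92775424) - 11398/1905)*(-19660) = (-15864597503/92775424 - 11398/1905)*(-19660) = -31279512525967/176737182720*(-19660) = 30747760813025561/8836859136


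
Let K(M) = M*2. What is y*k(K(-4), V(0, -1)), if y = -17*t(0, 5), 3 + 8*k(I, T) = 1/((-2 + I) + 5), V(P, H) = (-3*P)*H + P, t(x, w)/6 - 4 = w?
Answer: 1836/5 ≈ 367.20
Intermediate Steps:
t(x, w) = 24 + 6*w
K(M) = 2*M
V(P, H) = P - 3*H*P (V(P, H) = -3*H*P + P = P - 3*H*P)
k(I, T) = -3/8 + 1/(8*(3 + I)) (k(I, T) = -3/8 + 1/(8*((-2 + I) + 5)) = -3/8 + 1/(8*(3 + I)))
y = -918 (y = -17*(24 + 6*5) = -17*(24 + 30) = -17*54 = -918)
y*k(K(-4), V(0, -1)) = -459*(-8 - 6*(-4))/(4*(3 + 2*(-4))) = -459*(-8 - 3*(-8))/(4*(3 - 8)) = -459*(-8 + 24)/(4*(-5)) = -459*(-1)*16/(4*5) = -918*(-⅖) = 1836/5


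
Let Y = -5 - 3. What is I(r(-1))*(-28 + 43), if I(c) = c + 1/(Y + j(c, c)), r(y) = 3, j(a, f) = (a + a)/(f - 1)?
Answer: 42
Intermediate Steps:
Y = -8
j(a, f) = 2*a/(-1 + f) (j(a, f) = (2*a)/(-1 + f) = 2*a/(-1 + f))
I(c) = c + 1/(-8 + 2*c/(-1 + c))
I(r(-1))*(-28 + 43) = ((1 - 9*3 + 6*3²)/(2*(-4 + 3*3)))*(-28 + 43) = ((1 - 27 + 6*9)/(2*(-4 + 9)))*15 = ((½)*(1 - 27 + 54)/5)*15 = ((½)*(⅕)*28)*15 = (14/5)*15 = 42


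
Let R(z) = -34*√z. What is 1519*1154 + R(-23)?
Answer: 1752926 - 34*I*√23 ≈ 1.7529e+6 - 163.06*I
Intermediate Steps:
1519*1154 + R(-23) = 1519*1154 - 34*I*√23 = 1752926 - 34*I*√23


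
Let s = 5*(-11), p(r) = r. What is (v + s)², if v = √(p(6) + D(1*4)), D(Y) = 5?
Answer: (55 - √11)² ≈ 2671.2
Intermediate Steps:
s = -55
v = √11 (v = √(6 + 5) = √11 ≈ 3.3166)
(v + s)² = (√11 - 55)² = (-55 + √11)²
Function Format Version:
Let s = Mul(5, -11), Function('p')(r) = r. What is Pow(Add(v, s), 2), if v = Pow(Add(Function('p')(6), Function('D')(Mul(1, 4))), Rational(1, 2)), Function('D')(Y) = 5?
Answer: Pow(Add(55, Mul(-1, Pow(11, Rational(1, 2)))), 2) ≈ 2671.2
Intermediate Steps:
s = -55
v = Pow(11, Rational(1, 2)) (v = Pow(Add(6, 5), Rational(1, 2)) = Pow(11, Rational(1, 2)) ≈ 3.3166)
Pow(Add(v, s), 2) = Pow(Add(Pow(11, Rational(1, 2)), -55), 2) = Pow(Add(-55, Pow(11, Rational(1, 2))), 2)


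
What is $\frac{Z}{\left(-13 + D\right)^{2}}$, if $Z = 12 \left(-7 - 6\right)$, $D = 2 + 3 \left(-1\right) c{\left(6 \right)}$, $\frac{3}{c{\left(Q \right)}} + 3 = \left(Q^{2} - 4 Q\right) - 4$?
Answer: $- \frac{975}{1024} \approx -0.95215$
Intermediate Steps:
$c{\left(Q \right)} = \frac{3}{-7 + Q^{2} - 4 Q}$ ($c{\left(Q \right)} = \frac{3}{-3 - \left(4 - Q^{2} + 4 Q\right)} = \frac{3}{-7 + Q^{2} - 4 Q}$)
$D = \frac{1}{5}$ ($D = 2 + 3 \left(-1\right) \frac{3}{-7 + 6^{2} - 24} = 2 - 3 \frac{3}{-7 + 36 - 24} = 2 - 3 \cdot \frac{3}{5} = 2 - 3 \cdot 3 \cdot \frac{1}{5} = 2 - \frac{9}{5} = \frac{1}{5} \approx 0.2$)
$Z = -156$ ($Z = 12 \left(-13\right) = -156$)
$\frac{Z}{\left(-13 + D\right)^{2}} = - \frac{156}{\left(-13 + \frac{1}{5}\right)^{2}} = - \frac{156}{\left(- \frac{64}{5}\right)^{2}} = - \frac{156}{\frac{4096}{25}} = \left(-156\right) \frac{25}{4096} = - \frac{975}{1024}$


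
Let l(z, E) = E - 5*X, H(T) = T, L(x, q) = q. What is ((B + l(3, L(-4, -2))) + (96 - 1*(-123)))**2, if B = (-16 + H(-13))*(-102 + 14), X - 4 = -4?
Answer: 7667361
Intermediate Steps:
X = 0 (X = 4 - 4 = 0)
B = 2552 (B = (-16 - 13)*(-102 + 14) = -29*(-88) = 2552)
l(z, E) = E (l(z, E) = E - 5*0 = E + 0 = E)
((B + l(3, L(-4, -2))) + (96 - 1*(-123)))**2 = ((2552 - 2) + (96 - 1*(-123)))**2 = (2550 + (96 + 123))**2 = (2550 + 219)**2 = 2769**2 = 7667361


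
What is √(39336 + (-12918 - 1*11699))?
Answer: √14719 ≈ 121.32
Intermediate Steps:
√(39336 + (-12918 - 1*11699)) = √(39336 + (-12918 - 11699)) = √(39336 - 24617) = √14719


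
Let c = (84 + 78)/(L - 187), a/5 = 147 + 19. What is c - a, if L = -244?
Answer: -357892/431 ≈ -830.38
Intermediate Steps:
a = 830 (a = 5*(147 + 19) = 5*166 = 830)
c = -162/431 (c = (84 + 78)/(-244 - 187) = 162/(-431) = 162*(-1/431) = -162/431 ≈ -0.37587)
c - a = -162/431 - 1*830 = -162/431 - 830 = -357892/431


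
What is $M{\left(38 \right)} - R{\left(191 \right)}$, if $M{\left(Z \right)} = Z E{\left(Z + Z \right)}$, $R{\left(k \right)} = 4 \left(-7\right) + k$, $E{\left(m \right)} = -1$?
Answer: $-201$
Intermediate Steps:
$R{\left(k \right)} = -28 + k$
$M{\left(Z \right)} = - Z$ ($M{\left(Z \right)} = Z \left(-1\right) = - Z$)
$M{\left(38 \right)} - R{\left(191 \right)} = \left(-1\right) 38 - \left(-28 + 191\right) = -38 - 163 = -201$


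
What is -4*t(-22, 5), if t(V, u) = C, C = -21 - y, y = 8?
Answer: 116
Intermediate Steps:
C = -29 (C = -21 - 1*8 = -21 - 8 = -29)
t(V, u) = -29
-4*t(-22, 5) = -4*(-29) = 116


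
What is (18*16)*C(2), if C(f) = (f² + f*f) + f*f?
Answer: 3456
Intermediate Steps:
C(f) = 3*f² (C(f) = (f² + f²) + f² = 2*f² + f² = 3*f²)
(18*16)*C(2) = (18*16)*(3*2²) = 288*(3*4) = 288*12 = 3456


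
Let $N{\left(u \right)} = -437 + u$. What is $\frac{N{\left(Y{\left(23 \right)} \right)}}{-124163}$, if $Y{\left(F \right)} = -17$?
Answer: $\frac{454}{124163} \approx 0.0036565$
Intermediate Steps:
$\frac{N{\left(Y{\left(23 \right)} \right)}}{-124163} = \frac{-437 - 17}{-124163} = \left(-454\right) \left(- \frac{1}{124163}\right) = \frac{454}{124163}$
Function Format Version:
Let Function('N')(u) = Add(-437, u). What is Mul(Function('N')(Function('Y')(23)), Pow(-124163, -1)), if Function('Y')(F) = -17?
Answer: Rational(454, 124163) ≈ 0.0036565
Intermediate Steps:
Mul(Function('N')(Function('Y')(23)), Pow(-124163, -1)) = Mul(Add(-437, -17), Pow(-124163, -1)) = Mul(-454, Rational(-1, 124163)) = Rational(454, 124163)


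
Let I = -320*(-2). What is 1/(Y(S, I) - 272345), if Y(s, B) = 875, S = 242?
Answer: -1/271470 ≈ -3.6836e-6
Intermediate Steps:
I = 640
1/(Y(S, I) - 272345) = 1/(875 - 272345) = 1/(-271470) = -1/271470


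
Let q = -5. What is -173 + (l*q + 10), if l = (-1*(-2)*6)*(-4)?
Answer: 77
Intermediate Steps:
l = -48 (l = (2*6)*(-4) = 12*(-4) = -48)
-173 + (l*q + 10) = -173 + (-48*(-5) + 10) = -173 + (240 + 10) = -173 + 250 = 77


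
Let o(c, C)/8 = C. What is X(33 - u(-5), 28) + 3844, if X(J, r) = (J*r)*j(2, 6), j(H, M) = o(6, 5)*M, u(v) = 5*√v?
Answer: 225604 - 33600*I*√5 ≈ 2.256e+5 - 75132.0*I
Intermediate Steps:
o(c, C) = 8*C
j(H, M) = 40*M (j(H, M) = (8*5)*M = 40*M)
X(J, r) = 240*J*r (X(J, r) = (J*r)*(40*6) = (J*r)*240 = 240*J*r)
X(33 - u(-5), 28) + 3844 = 240*(33 - 5*√(-5))*28 + 3844 = 240*(33 - 5*I*√5)*28 + 3844 = (221760 - 33600*I*√5) + 3844 = 225604 - 33600*I*√5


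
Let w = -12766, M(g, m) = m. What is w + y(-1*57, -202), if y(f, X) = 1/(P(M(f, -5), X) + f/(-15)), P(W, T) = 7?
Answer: -689359/54 ≈ -12766.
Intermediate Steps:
y(f, X) = 1/(7 - f/15) (y(f, X) = 1/(7 + f/(-15)) = 1/(7 + f*(-1/15)) = 1/(7 - f/15))
w + y(-1*57, -202) = -12766 - 15/(-105 - 1*57) = -12766 - 15/(-105 - 57) = -12766 - 15/(-162) = -12766 - 15*(-1/162) = -12766 + 5/54 = -689359/54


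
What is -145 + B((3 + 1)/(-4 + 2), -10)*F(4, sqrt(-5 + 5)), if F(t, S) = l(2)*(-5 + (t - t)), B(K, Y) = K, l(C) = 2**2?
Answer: -105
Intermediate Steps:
l(C) = 4
F(t, S) = -20 (F(t, S) = 4*(-5 + (t - t)) = 4*(-5 + 0) = 4*(-5) = -20)
-145 + B((3 + 1)/(-4 + 2), -10)*F(4, sqrt(-5 + 5)) = -145 + ((3 + 1)/(-4 + 2))*(-20) = -145 + (4/(-2))*(-20) = -145 + (4*(-1/2))*(-20) = -145 - 2*(-20) = -145 + 40 = -105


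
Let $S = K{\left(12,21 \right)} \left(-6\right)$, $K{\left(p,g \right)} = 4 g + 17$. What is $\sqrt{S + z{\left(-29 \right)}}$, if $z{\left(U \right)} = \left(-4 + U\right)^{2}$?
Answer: $\sqrt{483} \approx 21.977$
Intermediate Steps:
$K{\left(p,g \right)} = 17 + 4 g$
$S = -606$ ($S = \left(17 + 4 \cdot 21\right) \left(-6\right) = \left(17 + 84\right) \left(-6\right) = 101 \left(-6\right) = -606$)
$\sqrt{S + z{\left(-29 \right)}} = \sqrt{-606 + \left(-4 - 29\right)^{2}} = \sqrt{-606 + \left(-33\right)^{2}} = \sqrt{-606 + 1089} = \sqrt{483}$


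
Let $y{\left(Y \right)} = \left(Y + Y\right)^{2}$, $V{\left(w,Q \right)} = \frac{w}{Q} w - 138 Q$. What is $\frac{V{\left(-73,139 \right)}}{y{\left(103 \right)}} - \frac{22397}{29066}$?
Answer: $- \frac{104727379371}{85724411932} \approx -1.2217$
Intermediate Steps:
$V{\left(w,Q \right)} = - 138 Q + \frac{w^{2}}{Q}$ ($V{\left(w,Q \right)} = \frac{w^{2}}{Q} - 138 Q = - 138 Q + \frac{w^{2}}{Q}$)
$y{\left(Y \right)} = 4 Y^{2}$ ($y{\left(Y \right)} = \left(2 Y\right)^{2} = 4 Y^{2}$)
$\frac{V{\left(-73,139 \right)}}{y{\left(103 \right)}} - \frac{22397}{29066} = \frac{\left(-138\right) 139 + \frac{\left(-73\right)^{2}}{139}}{4 \cdot 103^{2}} - \frac{22397}{29066} = \frac{-19182 + \frac{1}{139} \cdot 5329}{4 \cdot 10609} - \frac{22397}{29066} = \frac{-19182 + \frac{5329}{139}}{42436} - \frac{22397}{29066} = \left(- \frac{2660969}{139}\right) \frac{1}{42436} - \frac{22397}{29066} = - \frac{2660969}{5898604} - \frac{22397}{29066} = - \frac{104727379371}{85724411932}$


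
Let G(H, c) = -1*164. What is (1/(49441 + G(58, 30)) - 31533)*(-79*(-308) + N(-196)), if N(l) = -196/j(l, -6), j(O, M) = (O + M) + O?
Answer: -7524007580252240/9806123 ≈ -7.6728e+8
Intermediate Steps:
G(H, c) = -164
j(O, M) = M + 2*O (j(O, M) = (M + O) + O = M + 2*O)
N(l) = -196/(-6 + 2*l)
(1/(49441 + G(58, 30)) - 31533)*(-79*(-308) + N(-196)) = (1/(49441 - 164) - 31533)*(-79*(-308) - 98/(-3 - 196)) = (1/49277 - 31533)*(24332 - 98/(-199)) = (1/49277 - 31533)*(24332 - 98*(-1/199)) = -1553851640*(24332 + 98/199)/49277 = -1553851640/49277*4842166/199 = -7524007580252240/9806123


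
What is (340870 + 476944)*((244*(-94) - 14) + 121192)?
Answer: 80343682988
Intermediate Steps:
(340870 + 476944)*((244*(-94) - 14) + 121192) = 817814*((-22936 - 14) + 121192) = 817814*(-22950 + 121192) = 817814*98242 = 80343682988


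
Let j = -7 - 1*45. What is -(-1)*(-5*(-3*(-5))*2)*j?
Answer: 7800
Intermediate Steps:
j = -52 (j = -7 - 45 = -52)
-(-1)*(-5*(-3*(-5))*2)*j = -(-1)*-5*(-3*(-5))*2*(-52) = -(-1)*-75*2*(-52) = -(-1)*-5*30*(-52) = -(-1)*(-150*(-52)) = -(-1)*7800 = -1*(-7800) = 7800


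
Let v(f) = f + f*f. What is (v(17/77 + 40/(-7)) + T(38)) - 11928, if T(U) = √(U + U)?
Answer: -70574754/5929 + 2*√19 ≈ -11895.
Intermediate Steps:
v(f) = f + f²
T(U) = √2*√U (T(U) = √(2*U) = √2*√U)
(v(17/77 + 40/(-7)) + T(38)) - 11928 = ((17/77 + 40/(-7))*(1 + (17/77 + 40/(-7))) + √2*√38) - 11928 = ((17*(1/77) + 40*(-⅐))*(1 + (17*(1/77) + 40*(-⅐))) + 2*√19) - 11928 = ((17/77 - 40/7)*(1 + (17/77 - 40/7)) + 2*√19) - 11928 = (-423*(1 - 423/77)/77 + 2*√19) - 11928 = (-423/77*(-346/77) + 2*√19) - 11928 = (146358/5929 + 2*√19) - 11928 = -70574754/5929 + 2*√19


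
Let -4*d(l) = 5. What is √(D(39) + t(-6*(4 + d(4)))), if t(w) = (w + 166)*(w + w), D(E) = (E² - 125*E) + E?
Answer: 3*I*√3666/2 ≈ 90.821*I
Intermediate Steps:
d(l) = -5/4 (d(l) = -¼*5 = -5/4)
D(E) = E² - 124*E
t(w) = 2*w*(166 + w) (t(w) = (166 + w)*(2*w) = 2*w*(166 + w))
√(D(39) + t(-6*(4 + d(4)))) = √(39*(-124 + 39) + 2*(-6*(4 - 5/4))*(166 - 6*(4 - 5/4))) = √(39*(-85) + 2*(-6*11/4)*(166 - 6*11/4)) = √(-3315 + 2*(-33/2)*(166 - 33/2)) = √(-3315 + 2*(-33/2)*(299/2)) = √(-3315 - 9867/2) = √(-16497/2) = 3*I*√3666/2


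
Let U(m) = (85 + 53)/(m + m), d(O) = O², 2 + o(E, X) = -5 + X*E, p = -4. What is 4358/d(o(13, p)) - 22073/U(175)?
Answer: -13446019073/240189 ≈ -55981.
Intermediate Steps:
o(E, X) = -7 + E*X (o(E, X) = -2 + (-5 + X*E) = -2 + (-5 + E*X) = -7 + E*X)
U(m) = 69/m (U(m) = 138/((2*m)) = 138*(1/(2*m)) = 69/m)
4358/d(o(13, p)) - 22073/U(175) = 4358/((-7 + 13*(-4))²) - 22073/(69/175) = 4358/((-7 - 52)²) - 22073/(69*(1/175)) = 4358/((-59)²) - 22073/69/175 = 4358/3481 - 22073*175/69 = 4358*(1/3481) - 3862775/69 = 4358/3481 - 3862775/69 = -13446019073/240189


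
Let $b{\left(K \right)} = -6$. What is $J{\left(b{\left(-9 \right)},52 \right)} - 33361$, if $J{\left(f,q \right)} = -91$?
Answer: $-33452$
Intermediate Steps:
$J{\left(b{\left(-9 \right)},52 \right)} - 33361 = -91 - 33361 = -33452$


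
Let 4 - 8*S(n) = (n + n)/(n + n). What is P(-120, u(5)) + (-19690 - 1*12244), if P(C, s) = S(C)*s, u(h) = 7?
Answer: -255451/8 ≈ -31931.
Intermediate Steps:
S(n) = 3/8 (S(n) = ½ - (n + n)/(8*(n + n)) = ½ - 2*n/(8*(2*n)) = ½ - 2*n*1/(2*n)/8 = ½ - ⅛*1 = ½ - ⅛ = 3/8)
P(C, s) = 3*s/8
P(-120, u(5)) + (-19690 - 1*12244) = (3/8)*7 + (-19690 - 1*12244) = 21/8 + (-19690 - 12244) = 21/8 - 31934 = -255451/8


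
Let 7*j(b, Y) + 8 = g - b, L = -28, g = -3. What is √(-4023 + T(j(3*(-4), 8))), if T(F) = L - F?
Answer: I*√198506/7 ≈ 63.649*I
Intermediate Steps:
j(b, Y) = -11/7 - b/7 (j(b, Y) = -8/7 + (-3 - b)/7 = -8/7 + (-3/7 - b/7) = -11/7 - b/7)
T(F) = -28 - F
√(-4023 + T(j(3*(-4), 8))) = √(-4023 + (-28 - (-11/7 - 3*(-4)/7))) = √(-4023 + (-28 - (-11/7 - ⅐*(-12)))) = √(-4023 + (-28 - (-11/7 + 12/7))) = √(-4023 + (-28 - 1*⅐)) = √(-4023 + (-28 - ⅐)) = √(-4023 - 197/7) = √(-28358/7) = I*√198506/7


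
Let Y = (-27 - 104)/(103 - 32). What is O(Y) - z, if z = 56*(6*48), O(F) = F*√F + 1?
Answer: -16127 - 131*I*√9301/5041 ≈ -16127.0 - 2.5062*I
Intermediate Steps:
Y = -131/71 ≈ -1.8451
O(F) = 1 + F^(3/2) (O(F) = F^(3/2) + 1 = 1 + F^(3/2))
z = 16128 (z = 56*288 = 16128)
O(Y) - z = (1 + (-131/71)^(3/2)) - 1*16128 = (1 - 131*I*√9301/5041) - 16128 = -16127 - 131*I*√9301/5041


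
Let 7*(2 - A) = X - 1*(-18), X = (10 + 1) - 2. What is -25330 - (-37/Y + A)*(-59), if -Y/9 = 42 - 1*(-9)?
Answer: -81722062/3213 ≈ -25435.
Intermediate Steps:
Y = -459 (Y = -9*(42 - 1*(-9)) = -9*(42 + 9) = -9*51 = -459)
X = 9 (X = 11 - 2 = 9)
A = -13/7 (A = 2 - (9 - 1*(-18))/7 = 2 - (9 + 18)/7 = 2 - 1/7*27 = 2 - 27/7 = -13/7 ≈ -1.8571)
-25330 - (-37/Y + A)*(-59) = -25330 - (-37/(-459) - 13/7)*(-59) = -25330 - (-37*(-1/459) - 13/7)*(-59) = -25330 - (37/459 - 13/7)*(-59) = -25330 - (-5708)*(-59)/3213 = -25330 - 1*336772/3213 = -25330 - 336772/3213 = -81722062/3213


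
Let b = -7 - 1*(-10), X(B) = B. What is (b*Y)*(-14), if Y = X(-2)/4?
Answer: 21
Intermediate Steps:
b = 3 (b = -7 + 10 = 3)
Y = -½ (Y = -2/4 = -2*¼ = -½ ≈ -0.50000)
(b*Y)*(-14) = (3*(-½))*(-14) = -3/2*(-14) = 21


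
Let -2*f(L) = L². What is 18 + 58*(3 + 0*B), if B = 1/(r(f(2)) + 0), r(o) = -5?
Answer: 192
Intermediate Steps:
f(L) = -L²/2
B = -⅕ (B = 1/(-5 + 0) = 1/(-5) = -⅕ ≈ -0.20000)
18 + 58*(3 + 0*B) = 18 + 58*(3 + 0*(-⅕)) = 18 + 58*(3 + 0) = 18 + 58*3 = 18 + 174 = 192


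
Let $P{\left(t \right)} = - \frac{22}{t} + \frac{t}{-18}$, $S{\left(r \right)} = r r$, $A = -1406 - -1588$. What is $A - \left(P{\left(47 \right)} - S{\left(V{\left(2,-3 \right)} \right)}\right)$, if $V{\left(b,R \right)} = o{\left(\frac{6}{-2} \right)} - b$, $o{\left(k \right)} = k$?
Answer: $\frac{177727}{846} \approx 210.08$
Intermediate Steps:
$A = 182$ ($A = -1406 + 1588 = 182$)
$V{\left(b,R \right)} = -3 - b$ ($V{\left(b,R \right)} = \frac{6}{-2} - b = 6 \left(- \frac{1}{2}\right) - b = -3 - b$)
$S{\left(r \right)} = r^{2}$
$P{\left(t \right)} = - \frac{22}{t} - \frac{t}{18}$ ($P{\left(t \right)} = - \frac{22}{t} + t \left(- \frac{1}{18}\right) = - \frac{22}{t} - \frac{t}{18}$)
$A - \left(P{\left(47 \right)} - S{\left(V{\left(2,-3 \right)} \right)}\right) = 182 - \left(\left(- \frac{22}{47} - \frac{47}{18}\right) - \left(-3 - 2\right)^{2}\right) = 182 - \left(\left(\left(-22\right) \frac{1}{47} - \frac{47}{18}\right) - \left(-3 - 2\right)^{2}\right) = 182 - \left(\left(- \frac{22}{47} - \frac{47}{18}\right) - \left(-5\right)^{2}\right) = 182 - \left(- \frac{2605}{846} - 25\right) = 182 - - \frac{23755}{846} = 182 + \frac{23755}{846} = \frac{177727}{846}$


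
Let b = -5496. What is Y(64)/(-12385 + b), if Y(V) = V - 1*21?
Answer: -43/17881 ≈ -0.0024048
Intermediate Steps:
Y(V) = -21 + V (Y(V) = V - 21 = -21 + V)
Y(64)/(-12385 + b) = (-21 + 64)/(-12385 - 5496) = 43/(-17881) = 43*(-1/17881) = -43/17881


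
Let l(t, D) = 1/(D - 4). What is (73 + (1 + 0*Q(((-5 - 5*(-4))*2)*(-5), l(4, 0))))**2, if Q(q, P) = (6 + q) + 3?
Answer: 5476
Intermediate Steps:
l(t, D) = 1/(-4 + D)
Q(q, P) = 9 + q
(73 + (1 + 0*Q(((-5 - 5*(-4))*2)*(-5), l(4, 0))))**2 = (73 + (1 + 0*(9 + ((-5 - 5*(-4))*2)*(-5))))**2 = (73 + (1 + 0*(9 + ((-5 + 20)*2)*(-5))))**2 = (73 + (1 + 0*(9 + (15*2)*(-5))))**2 = (73 + (1 + 0*(9 + 30*(-5))))**2 = (73 + (1 + 0*(9 - 150)))**2 = (73 + (1 + 0*(-141)))**2 = (73 + (1 + 0))**2 = (73 + 1)**2 = 74**2 = 5476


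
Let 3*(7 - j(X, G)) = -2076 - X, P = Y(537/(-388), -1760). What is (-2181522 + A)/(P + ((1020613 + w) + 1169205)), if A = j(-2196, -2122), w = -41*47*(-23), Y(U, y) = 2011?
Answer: -436311/447230 ≈ -0.97558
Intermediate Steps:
P = 2011
w = 44321 (w = -1927*(-23) = 44321)
j(X, G) = 699 + X/3 (j(X, G) = 7 - (-2076 - X)/3 = 7 + (692 + X/3) = 699 + X/3)
A = -33 (A = 699 + (1/3)*(-2196) = 699 - 732 = -33)
(-2181522 + A)/(P + ((1020613 + w) + 1169205)) = (-2181522 - 33)/(2011 + ((1020613 + 44321) + 1169205)) = -2181555/(2011 + (1064934 + 1169205)) = -2181555/(2011 + 2234139) = -2181555/2236150 = -2181555*1/2236150 = -436311/447230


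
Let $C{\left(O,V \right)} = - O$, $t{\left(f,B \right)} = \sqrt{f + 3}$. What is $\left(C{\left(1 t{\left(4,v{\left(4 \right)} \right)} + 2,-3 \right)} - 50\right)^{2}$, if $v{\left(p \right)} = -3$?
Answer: $\left(52 + \sqrt{7}\right)^{2} \approx 2986.2$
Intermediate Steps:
$t{\left(f,B \right)} = \sqrt{3 + f}$
$\left(C{\left(1 t{\left(4,v{\left(4 \right)} \right)} + 2,-3 \right)} - 50\right)^{2} = \left(- (1 \sqrt{3 + 4} + 2) - 50\right)^{2} = \left(- (1 \sqrt{7} + 2) - 50\right)^{2} = \left(- (\sqrt{7} + 2) - 50\right)^{2} = \left(- (2 + \sqrt{7}) - 50\right)^{2} = \left(\left(-2 - \sqrt{7}\right) - 50\right)^{2} = \left(-52 - \sqrt{7}\right)^{2}$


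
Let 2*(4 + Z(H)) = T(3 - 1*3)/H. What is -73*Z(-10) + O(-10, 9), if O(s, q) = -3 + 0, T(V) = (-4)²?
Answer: 1737/5 ≈ 347.40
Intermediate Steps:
T(V) = 16
O(s, q) = -3
Z(H) = -4 + 8/H (Z(H) = -4 + (16/H)/2 = -4 + 8/H)
-73*Z(-10) + O(-10, 9) = -73*(-4 + 8/(-10)) - 3 = -73*(-4 + 8*(-⅒)) - 3 = -73*(-4 - ⅘) - 3 = -73*(-24/5) - 3 = 1752/5 - 3 = 1737/5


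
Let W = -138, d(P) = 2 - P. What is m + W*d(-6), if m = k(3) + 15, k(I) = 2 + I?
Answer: -1084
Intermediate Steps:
m = 20 (m = (2 + 3) + 15 = 5 + 15 = 20)
m + W*d(-6) = 20 - 138*(2 - 1*(-6)) = 20 - 138*(2 + 6) = 20 - 138*8 = 20 - 1104 = -1084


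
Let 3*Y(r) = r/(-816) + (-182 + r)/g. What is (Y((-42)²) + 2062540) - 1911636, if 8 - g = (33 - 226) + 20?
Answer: 5572060265/36924 ≈ 1.5091e+5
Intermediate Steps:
g = 181 (g = 8 - ((33 - 226) + 20) = 8 - (-193 + 20) = 8 - 1*(-173) = 8 + 173 = 181)
Y(r) = -182/543 + 635*r/443088 (Y(r) = (r/(-816) + (-182 + r)/181)/3 = (r*(-1/816) + (-182 + r)*(1/181))/3 = (-r/816 + (-182/181 + r/181))/3 = (-182/181 + 635*r/147696)/3 = -182/543 + 635*r/443088)
(Y((-42)²) + 2062540) - 1911636 = ((-182/543 + (635/443088)*(-42)²) + 2062540) - 1911636 = ((-182/543 + (635/443088)*1764) + 2062540) - 1911636 = ((-182/543 + 31115/12308) + 2062540) - 1911636 = (80969/36924 + 2062540) - 1911636 = 76157307929/36924 - 1911636 = 5572060265/36924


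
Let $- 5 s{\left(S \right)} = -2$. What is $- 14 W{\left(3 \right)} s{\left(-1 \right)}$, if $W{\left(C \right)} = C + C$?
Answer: $- \frac{168}{5} \approx -33.6$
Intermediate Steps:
$W{\left(C \right)} = 2 C$
$s{\left(S \right)} = \frac{2}{5}$ ($s{\left(S \right)} = \left(- \frac{1}{5}\right) \left(-2\right) = \frac{2}{5}$)
$- 14 W{\left(3 \right)} s{\left(-1 \right)} = - 14 \cdot 2 \cdot 3 \cdot \frac{2}{5} = - 14 \cdot 6 \cdot \frac{2}{5} = \left(-14\right) \frac{12}{5} = - \frac{168}{5}$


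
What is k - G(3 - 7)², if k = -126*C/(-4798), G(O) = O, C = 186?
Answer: -26666/2399 ≈ -11.115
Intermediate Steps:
k = 11718/2399 (k = -126*186/(-4798) = -23436*(-1/4798) = 11718/2399 ≈ 4.8845)
k - G(3 - 7)² = 11718/2399 - (3 - 7)² = 11718/2399 - 1*(-4)² = 11718/2399 - 1*16 = 11718/2399 - 16 = -26666/2399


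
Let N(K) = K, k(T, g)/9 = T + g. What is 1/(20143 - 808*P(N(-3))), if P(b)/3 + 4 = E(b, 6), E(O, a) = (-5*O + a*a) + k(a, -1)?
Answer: -1/202865 ≈ -4.9294e-6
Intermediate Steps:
k(T, g) = 9*T + 9*g (k(T, g) = 9*(T + g) = 9*T + 9*g)
E(O, a) = -9 + a² - 5*O + 9*a (E(O, a) = (-5*O + a*a) + (9*a + 9*(-1)) = (-5*O + a²) + (9*a - 9) = (a² - 5*O) + (-9 + 9*a) = -9 + a² - 5*O + 9*a)
P(b) = 231 - 15*b (P(b) = -12 + 3*(-9 + 6² - 5*b + 9*6) = -12 + 3*(-9 + 36 - 5*b + 54) = -12 + 3*(81 - 5*b) = -12 + (243 - 15*b) = 231 - 15*b)
1/(20143 - 808*P(N(-3))) = 1/(20143 - 808*(231 - 15*(-3))) = 1/(20143 - 808*(231 + 45)) = 1/(20143 - 808*276) = 1/(20143 - 223008) = 1/(-202865) = -1/202865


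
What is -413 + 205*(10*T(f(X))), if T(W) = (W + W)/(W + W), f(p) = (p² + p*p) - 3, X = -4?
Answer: 1637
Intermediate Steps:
f(p) = -3 + 2*p² (f(p) = (p² + p²) - 3 = 2*p² - 3 = -3 + 2*p²)
T(W) = 1 (T(W) = (2*W)/((2*W)) = (2*W)*(1/(2*W)) = 1)
-413 + 205*(10*T(f(X))) = -413 + 205*(10*1) = -413 + 205*10 = -413 + 2050 = 1637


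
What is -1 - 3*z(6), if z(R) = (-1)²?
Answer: -4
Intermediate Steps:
z(R) = 1
-1 - 3*z(6) = -1 - 3*1 = -1 - 3 = -4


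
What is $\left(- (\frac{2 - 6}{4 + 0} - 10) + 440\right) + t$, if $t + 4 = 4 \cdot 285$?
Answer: $1587$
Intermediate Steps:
$t = 1136$ ($t = -4 + 4 \cdot 285 = -4 + 1140 = 1136$)
$\left(- (\frac{2 - 6}{4 + 0} - 10) + 440\right) + t = \left(- (\frac{2 - 6}{4 + 0} - 10) + 440\right) + 1136 = \left(- (- \frac{4}{4} - 10) + 440\right) + 1136 = \left(- (\left(-4\right) \frac{1}{4} - 10) + 440\right) + 1136 = \left(- (-1 - 10) + 440\right) + 1136 = \left(\left(-1\right) \left(-11\right) + 440\right) + 1136 = \left(11 + 440\right) + 1136 = 451 + 1136 = 1587$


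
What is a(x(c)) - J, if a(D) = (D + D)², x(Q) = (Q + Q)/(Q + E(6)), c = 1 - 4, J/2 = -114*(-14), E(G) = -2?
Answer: -79656/25 ≈ -3186.2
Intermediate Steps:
J = 3192 (J = 2*(-114*(-14)) = 2*1596 = 3192)
c = -3
x(Q) = 2*Q/(-2 + Q) (x(Q) = (Q + Q)/(Q - 2) = (2*Q)/(-2 + Q) = 2*Q/(-2 + Q))
a(D) = 4*D² (a(D) = (2*D)² = 4*D²)
a(x(c)) - J = 4*(2*(-3)/(-2 - 3))² - 1*3192 = 4*(2*(-3)/(-5))² - 3192 = 4*(2*(-3)*(-⅕))² - 3192 = 4*(6/5)² - 3192 = 4*(36/25) - 3192 = 144/25 - 3192 = -79656/25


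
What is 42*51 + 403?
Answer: 2545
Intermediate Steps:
42*51 + 403 = 2142 + 403 = 2545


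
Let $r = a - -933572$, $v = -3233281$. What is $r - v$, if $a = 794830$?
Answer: $4961683$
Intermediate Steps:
$r = 1728402$ ($r = 794830 - -933572 = 794830 + 933572 = 1728402$)
$r - v = 1728402 - -3233281 = 1728402 + 3233281 = 4961683$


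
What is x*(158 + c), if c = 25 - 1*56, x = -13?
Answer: -1651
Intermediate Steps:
c = -31 (c = 25 - 56 = -31)
x*(158 + c) = -13*(158 - 31) = -13*127 = -1651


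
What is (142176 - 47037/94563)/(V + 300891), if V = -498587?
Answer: -4481514017/6231575616 ≈ -0.71916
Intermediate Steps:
(142176 - 47037/94563)/(V + 300891) = (142176 - 47037/94563)/(-498587 + 300891) = (142176 - 47037*1/94563)/(-197696) = (142176 - 15679/31521)*(-1/197696) = (4481514017/31521)*(-1/197696) = -4481514017/6231575616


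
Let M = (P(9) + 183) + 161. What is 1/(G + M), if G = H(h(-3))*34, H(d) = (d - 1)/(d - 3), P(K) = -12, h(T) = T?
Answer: 3/1064 ≈ 0.0028195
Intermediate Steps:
H(d) = (-1 + d)/(-3 + d)
M = 332 (M = (-12 + 183) + 161 = 171 + 161 = 332)
G = 68/3 (G = ((-1 - 3)/(-3 - 3))*34 = (-4/(-6))*34 = -⅙*(-4)*34 = (⅔)*34 = 68/3 ≈ 22.667)
1/(G + M) = 1/(68/3 + 332) = 1/(1064/3) = 3/1064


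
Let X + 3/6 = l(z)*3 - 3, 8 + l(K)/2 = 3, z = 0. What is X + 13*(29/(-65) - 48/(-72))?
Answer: -919/30 ≈ -30.633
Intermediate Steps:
l(K) = -10 (l(K) = -16 + 2*3 = -16 + 6 = -10)
X = -67/2 (X = -½ + (-10*3 - 3) = -½ + (-30 - 3) = -½ - 33 = -67/2 ≈ -33.500)
X + 13*(29/(-65) - 48/(-72)) = -67/2 + 13*(29/(-65) - 48/(-72)) = -67/2 + 13*(29*(-1/65) - 48*(-1/72)) = -67/2 + 13*(-29/65 + ⅔) = -67/2 + 13*(43/195) = -67/2 + 43/15 = -919/30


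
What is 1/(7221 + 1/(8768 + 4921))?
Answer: 13689/98848270 ≈ 0.00013848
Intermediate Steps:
1/(7221 + 1/(8768 + 4921)) = 1/(7221 + 1/13689) = 1/(98848270/13689) = 13689/98848270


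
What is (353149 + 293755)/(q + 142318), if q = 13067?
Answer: 646904/155385 ≈ 4.1632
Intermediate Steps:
(353149 + 293755)/(q + 142318) = (353149 + 293755)/(13067 + 142318) = 646904/155385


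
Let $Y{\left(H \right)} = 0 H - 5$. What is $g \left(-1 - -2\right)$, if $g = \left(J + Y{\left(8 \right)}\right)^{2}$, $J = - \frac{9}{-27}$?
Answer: $\frac{196}{9} \approx 21.778$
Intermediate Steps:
$Y{\left(H \right)} = -5$ ($Y{\left(H \right)} = 0 - 5 = -5$)
$J = \frac{1}{3}$ ($J = \left(-9\right) \left(- \frac{1}{27}\right) = \frac{1}{3} \approx 0.33333$)
$g = \frac{196}{9}$ ($g = \left(\frac{1}{3} - 5\right)^{2} = \left(- \frac{14}{3}\right)^{2} = \frac{196}{9} \approx 21.778$)
$g \left(-1 - -2\right) = \frac{196 \left(-1 - -2\right)}{9} = \frac{196 \left(-1 + 2\right)}{9} = \frac{196}{9} \cdot 1 = \frac{196}{9}$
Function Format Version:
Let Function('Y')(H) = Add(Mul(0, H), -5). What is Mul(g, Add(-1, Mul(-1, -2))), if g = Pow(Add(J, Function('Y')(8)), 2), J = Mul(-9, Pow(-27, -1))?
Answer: Rational(196, 9) ≈ 21.778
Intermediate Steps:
Function('Y')(H) = -5 (Function('Y')(H) = Add(0, -5) = -5)
J = Rational(1, 3) (J = Mul(-9, Rational(-1, 27)) = Rational(1, 3) ≈ 0.33333)
g = Rational(196, 9) (g = Pow(Add(Rational(1, 3), -5), 2) = Pow(Rational(-14, 3), 2) = Rational(196, 9) ≈ 21.778)
Mul(g, Add(-1, Mul(-1, -2))) = Mul(Rational(196, 9), Add(-1, Mul(-1, -2))) = Mul(Rational(196, 9), Add(-1, 2)) = Mul(Rational(196, 9), 1) = Rational(196, 9)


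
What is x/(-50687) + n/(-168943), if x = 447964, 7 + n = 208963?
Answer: -86271734824/8563213841 ≈ -10.075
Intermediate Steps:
n = 208956 (n = -7 + 208963 = 208956)
x/(-50687) + n/(-168943) = 447964/(-50687) + 208956/(-168943) = 447964*(-1/50687) + 208956*(-1/168943) = -447964/50687 - 208956/168943 = -86271734824/8563213841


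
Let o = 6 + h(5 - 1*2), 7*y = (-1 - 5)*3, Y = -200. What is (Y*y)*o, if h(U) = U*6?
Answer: 86400/7 ≈ 12343.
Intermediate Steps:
h(U) = 6*U
y = -18/7 (y = ((-1 - 5)*3)/7 = (-6*3)/7 = (1/7)*(-18) = -18/7 ≈ -2.5714)
o = 24 (o = 6 + 6*(5 - 1*2) = 6 + 6*(5 - 2) = 6 + 6*3 = 6 + 18 = 24)
(Y*y)*o = -200*(-18/7)*24 = (3600/7)*24 = 86400/7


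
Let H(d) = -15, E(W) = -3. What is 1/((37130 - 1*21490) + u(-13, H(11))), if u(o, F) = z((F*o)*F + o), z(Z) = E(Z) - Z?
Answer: 1/18575 ≈ 5.3836e-5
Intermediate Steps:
z(Z) = -3 - Z
u(o, F) = -3 - o - o*F**2 (u(o, F) = -3 - ((F*o)*F + o) = -3 - (o*F**2 + o) = -3 - (o + o*F**2) = -3 + (-o - o*F**2) = -3 - o - o*F**2)
1/((37130 - 1*21490) + u(-13, H(11))) = 1/((37130 - 1*21490) + (-3 - 1*(-13)*(1 + (-15)**2))) = 1/((37130 - 21490) + (-3 - 1*(-13)*(1 + 225))) = 1/(15640 + (-3 - 1*(-13)*226)) = 1/(15640 + (-3 + 2938)) = 1/(15640 + 2935) = 1/18575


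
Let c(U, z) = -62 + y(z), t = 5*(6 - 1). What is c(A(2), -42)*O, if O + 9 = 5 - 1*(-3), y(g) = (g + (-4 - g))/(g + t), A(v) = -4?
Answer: 1050/17 ≈ 61.765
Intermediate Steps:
t = 25 (t = 5*5 = 25)
y(g) = -4/(25 + g) (y(g) = (g + (-4 - g))/(g + 25) = -4/(25 + g))
c(U, z) = -62 - 4/(25 + z)
O = -1 (O = -9 + (5 - 1*(-3)) = -9 + (5 + 3) = -9 + 8 = -1)
c(A(2), -42)*O = (2*(-777 - 31*(-42))/(25 - 42))*(-1) = (2*(-777 + 1302)/(-17))*(-1) = (2*(-1/17)*525)*(-1) = -1050/17*(-1) = 1050/17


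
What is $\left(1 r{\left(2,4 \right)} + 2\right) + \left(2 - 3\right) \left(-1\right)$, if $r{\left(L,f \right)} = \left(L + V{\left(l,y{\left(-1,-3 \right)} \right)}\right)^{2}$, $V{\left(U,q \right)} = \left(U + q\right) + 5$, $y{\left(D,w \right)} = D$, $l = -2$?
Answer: $19$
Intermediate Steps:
$V{\left(U,q \right)} = 5 + U + q$
$r{\left(L,f \right)} = \left(2 + L\right)^{2}$ ($r{\left(L,f \right)} = \left(L - -2\right)^{2} = \left(L + 2\right)^{2} = \left(2 + L\right)^{2}$)
$\left(1 r{\left(2,4 \right)} + 2\right) + \left(2 - 3\right) \left(-1\right) = \left(1 \left(2 + 2\right)^{2} + 2\right) + \left(2 - 3\right) \left(-1\right) = \left(1 \cdot 4^{2} + 2\right) - -1 = \left(1 \cdot 16 + 2\right) + 1 = \left(16 + 2\right) + 1 = 18 + 1 = 19$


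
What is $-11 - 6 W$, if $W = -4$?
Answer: $13$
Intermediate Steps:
$-11 - 6 W = -11 - -24 = -11 + 24 = 13$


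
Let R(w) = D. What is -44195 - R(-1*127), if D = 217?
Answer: -44412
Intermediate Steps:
R(w) = 217
-44195 - R(-1*127) = -44195 - 1*217 = -44195 - 217 = -44412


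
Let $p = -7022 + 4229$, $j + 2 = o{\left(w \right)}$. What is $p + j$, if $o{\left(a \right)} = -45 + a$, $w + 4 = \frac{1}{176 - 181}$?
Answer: $- \frac{14221}{5} \approx -2844.2$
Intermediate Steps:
$w = - \frac{21}{5}$ ($w = -4 + \frac{1}{176 - 181} = -4 + \frac{1}{-5} = -4 - \frac{1}{5} = - \frac{21}{5} \approx -4.2$)
$j = - \frac{256}{5}$ ($j = -2 - \frac{246}{5} = - \frac{256}{5} \approx -51.2$)
$p = -2793$
$p + j = -2793 - \frac{256}{5} = - \frac{14221}{5}$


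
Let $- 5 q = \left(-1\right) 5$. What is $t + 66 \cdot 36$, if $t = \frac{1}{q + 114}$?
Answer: $\frac{273241}{115} \approx 2376.0$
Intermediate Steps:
$q = 1$ ($q = - \frac{\left(-1\right) 5}{5} = \left(- \frac{1}{5}\right) \left(-5\right) = 1$)
$t = \frac{1}{115}$ ($t = \frac{1}{1 + 114} = \frac{1}{115} \approx 0.0086956$)
$t + 66 \cdot 36 = \frac{1}{115} + 66 \cdot 36 = \frac{1}{115} + 2376 = \frac{273241}{115}$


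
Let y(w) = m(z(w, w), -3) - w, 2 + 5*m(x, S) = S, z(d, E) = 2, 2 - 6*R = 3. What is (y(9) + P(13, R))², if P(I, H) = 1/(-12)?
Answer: 14641/144 ≈ 101.67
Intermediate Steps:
R = -⅙ (R = ⅓ - ⅙*3 = ⅓ - ½ = -⅙ ≈ -0.16667)
P(I, H) = -1/12
m(x, S) = -⅖ + S/5
y(w) = -1 - w (y(w) = (-⅖ + (⅕)*(-3)) - w = (-⅖ - ⅗) - w = -1 - w)
(y(9) + P(13, R))² = ((-1 - 1*9) - 1/12)² = ((-1 - 9) - 1/12)² = (-10 - 1/12)² = (-121/12)² = 14641/144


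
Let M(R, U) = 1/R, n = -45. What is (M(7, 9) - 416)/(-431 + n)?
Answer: 2911/3332 ≈ 0.87365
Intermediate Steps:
(M(7, 9) - 416)/(-431 + n) = (1/7 - 416)/(-431 - 45) = (⅐ - 416)/(-476) = -2911/7*(-1/476) = 2911/3332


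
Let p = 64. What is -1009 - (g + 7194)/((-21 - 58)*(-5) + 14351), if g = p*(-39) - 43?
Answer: -14883369/14746 ≈ -1009.3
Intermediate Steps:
g = -2539 (g = 64*(-39) - 43 = -2496 - 43 = -2539)
-1009 - (g + 7194)/((-21 - 58)*(-5) + 14351) = -1009 - (-2539 + 7194)/((-21 - 58)*(-5) + 14351) = -1009 - 4655/(-79*(-5) + 14351) = -1009 - 4655/(395 + 14351) = -1009 - 4655/14746 = -14883369/14746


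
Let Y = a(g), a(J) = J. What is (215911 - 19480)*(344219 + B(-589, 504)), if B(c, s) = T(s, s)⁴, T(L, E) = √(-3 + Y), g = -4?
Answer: 67624907508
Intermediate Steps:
Y = -4
T(L, E) = I*√7 (T(L, E) = √(-3 - 4) = √(-7) = I*√7)
B(c, s) = 49 (B(c, s) = (I*√7)⁴ = 49)
(215911 - 19480)*(344219 + B(-589, 504)) = (215911 - 19480)*(344219 + 49) = 196431*344268 = 67624907508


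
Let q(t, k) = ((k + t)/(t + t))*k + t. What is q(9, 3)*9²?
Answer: 891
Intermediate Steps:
q(t, k) = t + k*(k + t)/(2*t) (q(t, k) = ((k + t)/((2*t)))*k + t = ((k + t)*(1/(2*t)))*k + t = ((k + t)/(2*t))*k + t = k*(k + t)/(2*t) + t = t + k*(k + t)/(2*t))
q(9, 3)*9² = (9 + (½)*3 + (½)*3²/9)*9² = (9 + 3/2 + (½)*9*(⅑))*81 = (9 + 3/2 + ½)*81 = 11*81 = 891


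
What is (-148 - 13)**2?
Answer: 25921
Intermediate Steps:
(-148 - 13)**2 = (-161)**2 = 25921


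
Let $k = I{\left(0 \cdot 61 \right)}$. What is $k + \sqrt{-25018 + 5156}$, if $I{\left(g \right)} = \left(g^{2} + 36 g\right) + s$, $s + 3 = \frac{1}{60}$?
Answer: $- \frac{179}{60} + i \sqrt{19862} \approx -2.9833 + 140.93 i$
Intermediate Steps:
$s = - \frac{179}{60}$ ($s = -3 + \frac{1}{60} = - \frac{179}{60} \approx -2.9833$)
$I{\left(g \right)} = - \frac{179}{60} + g^{2} + 36 g$ ($I{\left(g \right)} = \left(g^{2} + 36 g\right) - \frac{179}{60} = - \frac{179}{60} + g^{2} + 36 g$)
$k = - \frac{179}{60}$ ($k = - \frac{179}{60} + \left(0 \cdot 61\right)^{2} + 36 \cdot 0 \cdot 61 = - \frac{179}{60} + 0^{2} + 36 \cdot 0 = - \frac{179}{60} + 0 + 0 = - \frac{179}{60} \approx -2.9833$)
$k + \sqrt{-25018 + 5156} = - \frac{179}{60} + \sqrt{-25018 + 5156} = - \frac{179}{60} + \sqrt{-19862} = - \frac{179}{60} + i \sqrt{19862}$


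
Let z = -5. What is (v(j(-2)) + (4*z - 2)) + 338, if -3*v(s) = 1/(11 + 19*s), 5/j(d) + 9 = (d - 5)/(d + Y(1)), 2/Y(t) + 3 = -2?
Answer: 319549/1011 ≈ 316.07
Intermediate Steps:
Y(t) = -2/5 (Y(t) = 2/(-3 - 2) = 2/(-5) = 2*(-1/5) = -2/5)
j(d) = 5/(-9 + (-5 + d)/(-2/5 + d)) (j(d) = 5/(-9 + (d - 5)/(d - 2/5)) = 5/(-9 + (-5 + d)/(-2/5 + d)))
v(s) = -1/(3*(11 + 19*s))
(v(j(-2)) + (4*z - 2)) + 338 = (-1/(33 + 57*(5*(2 - 5*(-2))/(7 + 40*(-2)))) + (4*(-5) - 2)) + 338 = (-1/(33 + 57*(5*(2 + 10)/(7 - 80))) + (-20 - 2)) + 338 = (-1/(33 + 57*(5*12/(-73))) - 22) + 338 = (-1/(33 + 57*(5*(-1/73)*12)) - 22) + 338 = (-1/(33 + 57*(-60/73)) - 22) + 338 = (-1/(33 - 3420/73) - 22) + 338 = (-1/(-1011/73) - 22) + 338 = (-1*(-73/1011) - 22) + 338 = (73/1011 - 22) + 338 = -22169/1011 + 338 = 319549/1011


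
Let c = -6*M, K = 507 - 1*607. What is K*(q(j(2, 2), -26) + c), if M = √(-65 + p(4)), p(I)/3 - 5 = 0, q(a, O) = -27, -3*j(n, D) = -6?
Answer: 2700 + 3000*I*√2 ≈ 2700.0 + 4242.6*I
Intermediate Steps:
j(n, D) = 2 (j(n, D) = -⅓*(-6) = 2)
p(I) = 15 (p(I) = 15 + 3*0 = 15 + 0 = 15)
K = -100 (K = 507 - 607 = -100)
M = 5*I*√2 (M = √(-65 + 15) = √(-50) = 5*I*√2 ≈ 7.0711*I)
c = -30*I*√2 ≈ -42.426*I
K*(q(j(2, 2), -26) + c) = -100*(-27 - 30*I*√2) = 2700 + 3000*I*√2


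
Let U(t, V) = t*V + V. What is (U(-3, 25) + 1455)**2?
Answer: 1974025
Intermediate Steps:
U(t, V) = V + V*t (U(t, V) = V*t + V = V + V*t)
(U(-3, 25) + 1455)**2 = (25*(1 - 3) + 1455)**2 = (25*(-2) + 1455)**2 = (-50 + 1455)**2 = 1405**2 = 1974025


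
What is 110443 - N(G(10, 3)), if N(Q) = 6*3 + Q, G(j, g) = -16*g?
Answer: 110473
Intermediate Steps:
N(Q) = 18 + Q
110443 - N(G(10, 3)) = 110443 - (18 - 16*3) = 110443 - (18 - 48) = 110443 - 1*(-30) = 110443 + 30 = 110473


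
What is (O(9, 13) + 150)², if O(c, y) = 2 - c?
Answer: 20449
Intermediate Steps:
(O(9, 13) + 150)² = ((2 - 1*9) + 150)² = ((2 - 9) + 150)² = (-7 + 150)² = 143² = 20449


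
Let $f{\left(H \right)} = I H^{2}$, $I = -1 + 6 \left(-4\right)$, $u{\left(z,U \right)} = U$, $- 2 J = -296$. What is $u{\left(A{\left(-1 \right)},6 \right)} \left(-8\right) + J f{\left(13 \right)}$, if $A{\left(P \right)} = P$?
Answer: $-625348$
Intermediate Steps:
$J = 148$ ($J = \left(- \frac{1}{2}\right) \left(-296\right) = 148$)
$I = -25$ ($I = -1 - 24 = -25$)
$f{\left(H \right)} = - 25 H^{2}$
$u{\left(A{\left(-1 \right)},6 \right)} \left(-8\right) + J f{\left(13 \right)} = 6 \left(-8\right) + 148 \left(- 25 \cdot 13^{2}\right) = -48 + 148 \left(\left(-25\right) 169\right) = -48 + 148 \left(-4225\right) = -48 - 625300 = -625348$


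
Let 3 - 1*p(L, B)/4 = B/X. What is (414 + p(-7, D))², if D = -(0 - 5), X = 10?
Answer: 179776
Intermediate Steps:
D = 5 (D = -1*(-5) = 5)
p(L, B) = 12 - 2*B/5 (p(L, B) = 12 - 4*B/10 = 12 - 2*B/5)
(414 + p(-7, D))² = (414 + (12 - ⅖*5))² = (414 + (12 - 2))² = (414 + 10)² = 424² = 179776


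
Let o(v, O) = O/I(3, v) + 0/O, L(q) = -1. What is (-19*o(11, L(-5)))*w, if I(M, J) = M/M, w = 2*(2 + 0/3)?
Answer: 76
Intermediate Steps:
w = 4 (w = 2*(2 + 0*(1/3)) = 2*(2 + 0) = 2*2 = 4)
I(M, J) = 1
o(v, O) = O (o(v, O) = O/1 + 0/O = O*1 + 0 = O + 0 = O)
(-19*o(11, L(-5)))*w = -19*(-1)*4 = 19*4 = 76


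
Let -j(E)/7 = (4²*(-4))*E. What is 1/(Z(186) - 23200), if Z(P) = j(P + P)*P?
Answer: 1/30974816 ≈ 3.2284e-8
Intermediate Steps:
j(E) = 448*E (j(E) = -7*4²*(-4)*E = -7*16*(-4)*E = -(-448)*E = 448*E)
Z(P) = 896*P² (Z(P) = (448*(P + P))*P = (448*(2*P))*P = (896*P)*P = 896*P²)
1/(Z(186) - 23200) = 1/(896*186² - 23200) = 1/(896*34596 - 23200) = 1/(30998016 - 23200) = 1/30974816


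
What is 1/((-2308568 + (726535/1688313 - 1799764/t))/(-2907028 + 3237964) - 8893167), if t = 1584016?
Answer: -221256761077531872/1967674869601458007919153 ≈ -1.1245e-7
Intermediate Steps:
1/((-2308568 + (726535/1688313 - 1799764/t))/(-2907028 + 3237964) - 8893167) = 1/((-2308568 + (726535/1688313 - 1799764/1584016))/(-2907028 + 3237964) - 8893167) = 1/((-2308568 + (726535*(1/1688313) - 1799764*1/1584016))/330936 - 8893167) = 1/((-2308568 + (726535/1688313 - 449941/396004))*(1/330936) - 8893167) = 1/((-2308568 - 471930473393/668578701252)*(1/330936) - 8893167) = 1/(-1543459867122400529/668578701252*1/330936 - 8893167) = 1/(-1543459867122400529/221256761077531872 - 8893167) = 1/(-1967674869601458007919153/221256761077531872) = -221256761077531872/1967674869601458007919153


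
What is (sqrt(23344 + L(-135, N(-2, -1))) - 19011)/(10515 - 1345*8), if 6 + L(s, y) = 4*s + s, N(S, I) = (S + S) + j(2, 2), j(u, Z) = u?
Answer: 19011/245 - sqrt(22663)/245 ≈ 76.981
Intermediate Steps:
N(S, I) = 2 + 2*S (N(S, I) = (S + S) + 2 = 2*S + 2 = 2 + 2*S)
L(s, y) = -6 + 5*s (L(s, y) = -6 + (4*s + s) = -6 + 5*s)
(sqrt(23344 + L(-135, N(-2, -1))) - 19011)/(10515 - 1345*8) = (sqrt(23344 + (-6 + 5*(-135))) - 19011)/(10515 - 1345*8) = (sqrt(23344 + (-6 - 675)) - 19011)/(10515 - 10760) = (sqrt(23344 - 681) - 19011)/(-245) = (sqrt(22663) - 19011)*(-1/245) = (-19011 + sqrt(22663))*(-1/245) = 19011/245 - sqrt(22663)/245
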